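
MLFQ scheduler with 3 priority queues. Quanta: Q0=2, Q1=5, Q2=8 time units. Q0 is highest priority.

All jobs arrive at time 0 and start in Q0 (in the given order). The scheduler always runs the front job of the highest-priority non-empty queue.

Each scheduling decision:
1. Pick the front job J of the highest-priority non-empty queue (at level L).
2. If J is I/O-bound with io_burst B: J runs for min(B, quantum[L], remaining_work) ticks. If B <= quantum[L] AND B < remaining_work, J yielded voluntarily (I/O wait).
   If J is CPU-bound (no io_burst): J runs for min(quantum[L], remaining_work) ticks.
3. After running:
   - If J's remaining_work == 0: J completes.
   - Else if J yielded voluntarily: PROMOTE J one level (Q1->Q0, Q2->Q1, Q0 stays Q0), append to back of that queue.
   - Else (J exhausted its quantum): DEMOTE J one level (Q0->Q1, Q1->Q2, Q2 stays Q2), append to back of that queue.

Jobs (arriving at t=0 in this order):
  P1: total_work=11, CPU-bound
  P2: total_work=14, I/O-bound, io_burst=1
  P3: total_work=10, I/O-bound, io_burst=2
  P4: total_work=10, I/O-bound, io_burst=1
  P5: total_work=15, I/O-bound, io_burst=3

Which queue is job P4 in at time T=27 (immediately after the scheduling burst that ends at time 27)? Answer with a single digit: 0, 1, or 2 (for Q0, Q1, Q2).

t=0-2: P1@Q0 runs 2, rem=9, quantum used, demote→Q1. Q0=[P2,P3,P4,P5] Q1=[P1] Q2=[]
t=2-3: P2@Q0 runs 1, rem=13, I/O yield, promote→Q0. Q0=[P3,P4,P5,P2] Q1=[P1] Q2=[]
t=3-5: P3@Q0 runs 2, rem=8, I/O yield, promote→Q0. Q0=[P4,P5,P2,P3] Q1=[P1] Q2=[]
t=5-6: P4@Q0 runs 1, rem=9, I/O yield, promote→Q0. Q0=[P5,P2,P3,P4] Q1=[P1] Q2=[]
t=6-8: P5@Q0 runs 2, rem=13, quantum used, demote→Q1. Q0=[P2,P3,P4] Q1=[P1,P5] Q2=[]
t=8-9: P2@Q0 runs 1, rem=12, I/O yield, promote→Q0. Q0=[P3,P4,P2] Q1=[P1,P5] Q2=[]
t=9-11: P3@Q0 runs 2, rem=6, I/O yield, promote→Q0. Q0=[P4,P2,P3] Q1=[P1,P5] Q2=[]
t=11-12: P4@Q0 runs 1, rem=8, I/O yield, promote→Q0. Q0=[P2,P3,P4] Q1=[P1,P5] Q2=[]
t=12-13: P2@Q0 runs 1, rem=11, I/O yield, promote→Q0. Q0=[P3,P4,P2] Q1=[P1,P5] Q2=[]
t=13-15: P3@Q0 runs 2, rem=4, I/O yield, promote→Q0. Q0=[P4,P2,P3] Q1=[P1,P5] Q2=[]
t=15-16: P4@Q0 runs 1, rem=7, I/O yield, promote→Q0. Q0=[P2,P3,P4] Q1=[P1,P5] Q2=[]
t=16-17: P2@Q0 runs 1, rem=10, I/O yield, promote→Q0. Q0=[P3,P4,P2] Q1=[P1,P5] Q2=[]
t=17-19: P3@Q0 runs 2, rem=2, I/O yield, promote→Q0. Q0=[P4,P2,P3] Q1=[P1,P5] Q2=[]
t=19-20: P4@Q0 runs 1, rem=6, I/O yield, promote→Q0. Q0=[P2,P3,P4] Q1=[P1,P5] Q2=[]
t=20-21: P2@Q0 runs 1, rem=9, I/O yield, promote→Q0. Q0=[P3,P4,P2] Q1=[P1,P5] Q2=[]
t=21-23: P3@Q0 runs 2, rem=0, completes. Q0=[P4,P2] Q1=[P1,P5] Q2=[]
t=23-24: P4@Q0 runs 1, rem=5, I/O yield, promote→Q0. Q0=[P2,P4] Q1=[P1,P5] Q2=[]
t=24-25: P2@Q0 runs 1, rem=8, I/O yield, promote→Q0. Q0=[P4,P2] Q1=[P1,P5] Q2=[]
t=25-26: P4@Q0 runs 1, rem=4, I/O yield, promote→Q0. Q0=[P2,P4] Q1=[P1,P5] Q2=[]
t=26-27: P2@Q0 runs 1, rem=7, I/O yield, promote→Q0. Q0=[P4,P2] Q1=[P1,P5] Q2=[]
t=27-28: P4@Q0 runs 1, rem=3, I/O yield, promote→Q0. Q0=[P2,P4] Q1=[P1,P5] Q2=[]
t=28-29: P2@Q0 runs 1, rem=6, I/O yield, promote→Q0. Q0=[P4,P2] Q1=[P1,P5] Q2=[]
t=29-30: P4@Q0 runs 1, rem=2, I/O yield, promote→Q0. Q0=[P2,P4] Q1=[P1,P5] Q2=[]
t=30-31: P2@Q0 runs 1, rem=5, I/O yield, promote→Q0. Q0=[P4,P2] Q1=[P1,P5] Q2=[]
t=31-32: P4@Q0 runs 1, rem=1, I/O yield, promote→Q0. Q0=[P2,P4] Q1=[P1,P5] Q2=[]
t=32-33: P2@Q0 runs 1, rem=4, I/O yield, promote→Q0. Q0=[P4,P2] Q1=[P1,P5] Q2=[]
t=33-34: P4@Q0 runs 1, rem=0, completes. Q0=[P2] Q1=[P1,P5] Q2=[]
t=34-35: P2@Q0 runs 1, rem=3, I/O yield, promote→Q0. Q0=[P2] Q1=[P1,P5] Q2=[]
t=35-36: P2@Q0 runs 1, rem=2, I/O yield, promote→Q0. Q0=[P2] Q1=[P1,P5] Q2=[]
t=36-37: P2@Q0 runs 1, rem=1, I/O yield, promote→Q0. Q0=[P2] Q1=[P1,P5] Q2=[]
t=37-38: P2@Q0 runs 1, rem=0, completes. Q0=[] Q1=[P1,P5] Q2=[]
t=38-43: P1@Q1 runs 5, rem=4, quantum used, demote→Q2. Q0=[] Q1=[P5] Q2=[P1]
t=43-46: P5@Q1 runs 3, rem=10, I/O yield, promote→Q0. Q0=[P5] Q1=[] Q2=[P1]
t=46-48: P5@Q0 runs 2, rem=8, quantum used, demote→Q1. Q0=[] Q1=[P5] Q2=[P1]
t=48-51: P5@Q1 runs 3, rem=5, I/O yield, promote→Q0. Q0=[P5] Q1=[] Q2=[P1]
t=51-53: P5@Q0 runs 2, rem=3, quantum used, demote→Q1. Q0=[] Q1=[P5] Q2=[P1]
t=53-56: P5@Q1 runs 3, rem=0, completes. Q0=[] Q1=[] Q2=[P1]
t=56-60: P1@Q2 runs 4, rem=0, completes. Q0=[] Q1=[] Q2=[]

Answer: 0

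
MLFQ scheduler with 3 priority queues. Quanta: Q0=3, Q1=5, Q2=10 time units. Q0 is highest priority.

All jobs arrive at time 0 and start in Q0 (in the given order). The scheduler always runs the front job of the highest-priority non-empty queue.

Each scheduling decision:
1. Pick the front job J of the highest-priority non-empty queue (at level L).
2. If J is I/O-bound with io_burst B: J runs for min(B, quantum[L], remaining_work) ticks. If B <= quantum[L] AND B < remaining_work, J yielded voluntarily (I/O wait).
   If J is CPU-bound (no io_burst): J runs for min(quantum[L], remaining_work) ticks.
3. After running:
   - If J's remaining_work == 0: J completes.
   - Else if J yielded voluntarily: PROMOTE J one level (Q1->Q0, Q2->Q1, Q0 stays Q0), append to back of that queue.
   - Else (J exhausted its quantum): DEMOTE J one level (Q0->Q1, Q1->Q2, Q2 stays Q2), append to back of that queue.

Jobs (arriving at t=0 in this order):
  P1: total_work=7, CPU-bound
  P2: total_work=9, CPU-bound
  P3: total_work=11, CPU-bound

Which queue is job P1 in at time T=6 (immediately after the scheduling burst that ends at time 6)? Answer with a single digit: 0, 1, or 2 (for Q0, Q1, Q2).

t=0-3: P1@Q0 runs 3, rem=4, quantum used, demote→Q1. Q0=[P2,P3] Q1=[P1] Q2=[]
t=3-6: P2@Q0 runs 3, rem=6, quantum used, demote→Q1. Q0=[P3] Q1=[P1,P2] Q2=[]
t=6-9: P3@Q0 runs 3, rem=8, quantum used, demote→Q1. Q0=[] Q1=[P1,P2,P3] Q2=[]
t=9-13: P1@Q1 runs 4, rem=0, completes. Q0=[] Q1=[P2,P3] Q2=[]
t=13-18: P2@Q1 runs 5, rem=1, quantum used, demote→Q2. Q0=[] Q1=[P3] Q2=[P2]
t=18-23: P3@Q1 runs 5, rem=3, quantum used, demote→Q2. Q0=[] Q1=[] Q2=[P2,P3]
t=23-24: P2@Q2 runs 1, rem=0, completes. Q0=[] Q1=[] Q2=[P3]
t=24-27: P3@Q2 runs 3, rem=0, completes. Q0=[] Q1=[] Q2=[]

Answer: 1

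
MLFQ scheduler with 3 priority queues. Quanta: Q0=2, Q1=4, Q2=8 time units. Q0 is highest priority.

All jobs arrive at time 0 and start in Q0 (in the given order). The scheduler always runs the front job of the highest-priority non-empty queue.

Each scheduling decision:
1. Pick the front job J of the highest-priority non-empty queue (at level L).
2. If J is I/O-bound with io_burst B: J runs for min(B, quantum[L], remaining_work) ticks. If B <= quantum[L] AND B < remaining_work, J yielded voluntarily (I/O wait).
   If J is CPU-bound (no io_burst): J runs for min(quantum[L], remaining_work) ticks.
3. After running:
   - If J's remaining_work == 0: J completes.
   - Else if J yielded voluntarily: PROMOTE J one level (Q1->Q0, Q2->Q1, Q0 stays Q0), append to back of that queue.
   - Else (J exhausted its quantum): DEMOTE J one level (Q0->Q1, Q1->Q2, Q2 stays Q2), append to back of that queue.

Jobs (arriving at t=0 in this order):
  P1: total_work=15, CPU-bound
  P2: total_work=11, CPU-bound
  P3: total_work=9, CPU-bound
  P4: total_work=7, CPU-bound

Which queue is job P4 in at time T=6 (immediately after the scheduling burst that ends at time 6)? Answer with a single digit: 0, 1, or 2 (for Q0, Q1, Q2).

Answer: 0

Derivation:
t=0-2: P1@Q0 runs 2, rem=13, quantum used, demote→Q1. Q0=[P2,P3,P4] Q1=[P1] Q2=[]
t=2-4: P2@Q0 runs 2, rem=9, quantum used, demote→Q1. Q0=[P3,P4] Q1=[P1,P2] Q2=[]
t=4-6: P3@Q0 runs 2, rem=7, quantum used, demote→Q1. Q0=[P4] Q1=[P1,P2,P3] Q2=[]
t=6-8: P4@Q0 runs 2, rem=5, quantum used, demote→Q1. Q0=[] Q1=[P1,P2,P3,P4] Q2=[]
t=8-12: P1@Q1 runs 4, rem=9, quantum used, demote→Q2. Q0=[] Q1=[P2,P3,P4] Q2=[P1]
t=12-16: P2@Q1 runs 4, rem=5, quantum used, demote→Q2. Q0=[] Q1=[P3,P4] Q2=[P1,P2]
t=16-20: P3@Q1 runs 4, rem=3, quantum used, demote→Q2. Q0=[] Q1=[P4] Q2=[P1,P2,P3]
t=20-24: P4@Q1 runs 4, rem=1, quantum used, demote→Q2. Q0=[] Q1=[] Q2=[P1,P2,P3,P4]
t=24-32: P1@Q2 runs 8, rem=1, quantum used, demote→Q2. Q0=[] Q1=[] Q2=[P2,P3,P4,P1]
t=32-37: P2@Q2 runs 5, rem=0, completes. Q0=[] Q1=[] Q2=[P3,P4,P1]
t=37-40: P3@Q2 runs 3, rem=0, completes. Q0=[] Q1=[] Q2=[P4,P1]
t=40-41: P4@Q2 runs 1, rem=0, completes. Q0=[] Q1=[] Q2=[P1]
t=41-42: P1@Q2 runs 1, rem=0, completes. Q0=[] Q1=[] Q2=[]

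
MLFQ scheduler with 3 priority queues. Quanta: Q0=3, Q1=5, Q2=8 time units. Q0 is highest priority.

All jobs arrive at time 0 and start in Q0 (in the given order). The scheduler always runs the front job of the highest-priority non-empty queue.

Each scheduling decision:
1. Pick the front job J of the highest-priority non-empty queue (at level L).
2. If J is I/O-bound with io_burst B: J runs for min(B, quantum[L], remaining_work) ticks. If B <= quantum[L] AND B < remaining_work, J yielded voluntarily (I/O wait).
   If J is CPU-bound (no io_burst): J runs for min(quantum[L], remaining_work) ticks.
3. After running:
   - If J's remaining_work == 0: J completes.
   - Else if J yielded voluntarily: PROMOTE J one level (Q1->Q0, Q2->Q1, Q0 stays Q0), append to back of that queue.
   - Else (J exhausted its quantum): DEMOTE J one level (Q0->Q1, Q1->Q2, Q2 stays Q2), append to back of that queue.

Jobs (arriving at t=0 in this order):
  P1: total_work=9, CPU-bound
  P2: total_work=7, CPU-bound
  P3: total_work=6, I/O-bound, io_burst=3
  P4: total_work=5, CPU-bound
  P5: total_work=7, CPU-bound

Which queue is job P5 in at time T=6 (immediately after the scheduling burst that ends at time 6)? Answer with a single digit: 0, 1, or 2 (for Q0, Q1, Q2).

t=0-3: P1@Q0 runs 3, rem=6, quantum used, demote→Q1. Q0=[P2,P3,P4,P5] Q1=[P1] Q2=[]
t=3-6: P2@Q0 runs 3, rem=4, quantum used, demote→Q1. Q0=[P3,P4,P5] Q1=[P1,P2] Q2=[]
t=6-9: P3@Q0 runs 3, rem=3, I/O yield, promote→Q0. Q0=[P4,P5,P3] Q1=[P1,P2] Q2=[]
t=9-12: P4@Q0 runs 3, rem=2, quantum used, demote→Q1. Q0=[P5,P3] Q1=[P1,P2,P4] Q2=[]
t=12-15: P5@Q0 runs 3, rem=4, quantum used, demote→Q1. Q0=[P3] Q1=[P1,P2,P4,P5] Q2=[]
t=15-18: P3@Q0 runs 3, rem=0, completes. Q0=[] Q1=[P1,P2,P4,P5] Q2=[]
t=18-23: P1@Q1 runs 5, rem=1, quantum used, demote→Q2. Q0=[] Q1=[P2,P4,P5] Q2=[P1]
t=23-27: P2@Q1 runs 4, rem=0, completes. Q0=[] Q1=[P4,P5] Q2=[P1]
t=27-29: P4@Q1 runs 2, rem=0, completes. Q0=[] Q1=[P5] Q2=[P1]
t=29-33: P5@Q1 runs 4, rem=0, completes. Q0=[] Q1=[] Q2=[P1]
t=33-34: P1@Q2 runs 1, rem=0, completes. Q0=[] Q1=[] Q2=[]

Answer: 0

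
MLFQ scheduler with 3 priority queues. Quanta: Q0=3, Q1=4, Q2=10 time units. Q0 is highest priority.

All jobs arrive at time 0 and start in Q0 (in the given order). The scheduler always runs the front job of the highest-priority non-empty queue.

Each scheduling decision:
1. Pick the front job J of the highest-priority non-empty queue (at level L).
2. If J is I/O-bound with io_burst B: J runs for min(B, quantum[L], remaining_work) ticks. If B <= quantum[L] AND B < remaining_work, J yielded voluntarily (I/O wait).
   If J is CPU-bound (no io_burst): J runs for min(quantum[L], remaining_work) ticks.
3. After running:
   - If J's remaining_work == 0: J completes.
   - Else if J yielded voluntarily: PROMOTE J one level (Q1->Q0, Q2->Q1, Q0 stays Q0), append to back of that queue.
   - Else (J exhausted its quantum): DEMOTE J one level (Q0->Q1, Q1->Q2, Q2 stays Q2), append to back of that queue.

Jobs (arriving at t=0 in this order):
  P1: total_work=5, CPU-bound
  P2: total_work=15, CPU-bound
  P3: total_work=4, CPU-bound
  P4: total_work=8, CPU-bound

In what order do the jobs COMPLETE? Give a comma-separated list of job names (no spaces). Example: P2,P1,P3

t=0-3: P1@Q0 runs 3, rem=2, quantum used, demote→Q1. Q0=[P2,P3,P4] Q1=[P1] Q2=[]
t=3-6: P2@Q0 runs 3, rem=12, quantum used, demote→Q1. Q0=[P3,P4] Q1=[P1,P2] Q2=[]
t=6-9: P3@Q0 runs 3, rem=1, quantum used, demote→Q1. Q0=[P4] Q1=[P1,P2,P3] Q2=[]
t=9-12: P4@Q0 runs 3, rem=5, quantum used, demote→Q1. Q0=[] Q1=[P1,P2,P3,P4] Q2=[]
t=12-14: P1@Q1 runs 2, rem=0, completes. Q0=[] Q1=[P2,P3,P4] Q2=[]
t=14-18: P2@Q1 runs 4, rem=8, quantum used, demote→Q2. Q0=[] Q1=[P3,P4] Q2=[P2]
t=18-19: P3@Q1 runs 1, rem=0, completes. Q0=[] Q1=[P4] Q2=[P2]
t=19-23: P4@Q1 runs 4, rem=1, quantum used, demote→Q2. Q0=[] Q1=[] Q2=[P2,P4]
t=23-31: P2@Q2 runs 8, rem=0, completes. Q0=[] Q1=[] Q2=[P4]
t=31-32: P4@Q2 runs 1, rem=0, completes. Q0=[] Q1=[] Q2=[]

Answer: P1,P3,P2,P4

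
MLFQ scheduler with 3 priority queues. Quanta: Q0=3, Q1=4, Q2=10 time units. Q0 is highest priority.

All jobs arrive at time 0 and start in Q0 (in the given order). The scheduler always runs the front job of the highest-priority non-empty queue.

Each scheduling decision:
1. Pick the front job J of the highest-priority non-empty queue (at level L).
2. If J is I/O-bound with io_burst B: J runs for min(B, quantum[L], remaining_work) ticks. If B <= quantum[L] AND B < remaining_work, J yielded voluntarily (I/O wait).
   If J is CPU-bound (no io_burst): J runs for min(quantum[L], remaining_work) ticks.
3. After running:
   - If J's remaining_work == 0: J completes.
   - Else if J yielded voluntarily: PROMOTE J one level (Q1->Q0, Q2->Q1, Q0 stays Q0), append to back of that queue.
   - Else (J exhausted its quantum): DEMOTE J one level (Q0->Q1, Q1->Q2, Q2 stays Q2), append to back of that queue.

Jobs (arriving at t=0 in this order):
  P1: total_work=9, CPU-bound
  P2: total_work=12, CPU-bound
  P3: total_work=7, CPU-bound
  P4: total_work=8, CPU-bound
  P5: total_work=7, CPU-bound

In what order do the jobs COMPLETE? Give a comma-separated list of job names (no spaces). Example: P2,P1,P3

Answer: P3,P5,P1,P2,P4

Derivation:
t=0-3: P1@Q0 runs 3, rem=6, quantum used, demote→Q1. Q0=[P2,P3,P4,P5] Q1=[P1] Q2=[]
t=3-6: P2@Q0 runs 3, rem=9, quantum used, demote→Q1. Q0=[P3,P4,P5] Q1=[P1,P2] Q2=[]
t=6-9: P3@Q0 runs 3, rem=4, quantum used, demote→Q1. Q0=[P4,P5] Q1=[P1,P2,P3] Q2=[]
t=9-12: P4@Q0 runs 3, rem=5, quantum used, demote→Q1. Q0=[P5] Q1=[P1,P2,P3,P4] Q2=[]
t=12-15: P5@Q0 runs 3, rem=4, quantum used, demote→Q1. Q0=[] Q1=[P1,P2,P3,P4,P5] Q2=[]
t=15-19: P1@Q1 runs 4, rem=2, quantum used, demote→Q2. Q0=[] Q1=[P2,P3,P4,P5] Q2=[P1]
t=19-23: P2@Q1 runs 4, rem=5, quantum used, demote→Q2. Q0=[] Q1=[P3,P4,P5] Q2=[P1,P2]
t=23-27: P3@Q1 runs 4, rem=0, completes. Q0=[] Q1=[P4,P5] Q2=[P1,P2]
t=27-31: P4@Q1 runs 4, rem=1, quantum used, demote→Q2. Q0=[] Q1=[P5] Q2=[P1,P2,P4]
t=31-35: P5@Q1 runs 4, rem=0, completes. Q0=[] Q1=[] Q2=[P1,P2,P4]
t=35-37: P1@Q2 runs 2, rem=0, completes. Q0=[] Q1=[] Q2=[P2,P4]
t=37-42: P2@Q2 runs 5, rem=0, completes. Q0=[] Q1=[] Q2=[P4]
t=42-43: P4@Q2 runs 1, rem=0, completes. Q0=[] Q1=[] Q2=[]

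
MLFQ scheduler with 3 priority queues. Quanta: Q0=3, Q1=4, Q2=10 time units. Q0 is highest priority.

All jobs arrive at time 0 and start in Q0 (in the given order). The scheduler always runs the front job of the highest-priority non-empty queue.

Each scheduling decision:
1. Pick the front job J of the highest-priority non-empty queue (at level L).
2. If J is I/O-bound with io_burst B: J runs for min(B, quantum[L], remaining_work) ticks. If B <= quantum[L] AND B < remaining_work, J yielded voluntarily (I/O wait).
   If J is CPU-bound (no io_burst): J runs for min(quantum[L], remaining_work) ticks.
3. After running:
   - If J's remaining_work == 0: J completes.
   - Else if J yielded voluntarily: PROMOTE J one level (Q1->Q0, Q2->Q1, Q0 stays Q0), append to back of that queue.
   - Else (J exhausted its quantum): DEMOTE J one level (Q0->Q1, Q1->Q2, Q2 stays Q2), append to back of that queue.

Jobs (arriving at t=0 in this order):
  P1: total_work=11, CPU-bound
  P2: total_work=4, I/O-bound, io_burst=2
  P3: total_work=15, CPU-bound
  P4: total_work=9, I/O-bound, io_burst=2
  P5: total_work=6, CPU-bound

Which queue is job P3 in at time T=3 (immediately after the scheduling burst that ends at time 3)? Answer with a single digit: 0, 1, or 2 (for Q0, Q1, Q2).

t=0-3: P1@Q0 runs 3, rem=8, quantum used, demote→Q1. Q0=[P2,P3,P4,P5] Q1=[P1] Q2=[]
t=3-5: P2@Q0 runs 2, rem=2, I/O yield, promote→Q0. Q0=[P3,P4,P5,P2] Q1=[P1] Q2=[]
t=5-8: P3@Q0 runs 3, rem=12, quantum used, demote→Q1. Q0=[P4,P5,P2] Q1=[P1,P3] Q2=[]
t=8-10: P4@Q0 runs 2, rem=7, I/O yield, promote→Q0. Q0=[P5,P2,P4] Q1=[P1,P3] Q2=[]
t=10-13: P5@Q0 runs 3, rem=3, quantum used, demote→Q1. Q0=[P2,P4] Q1=[P1,P3,P5] Q2=[]
t=13-15: P2@Q0 runs 2, rem=0, completes. Q0=[P4] Q1=[P1,P3,P5] Q2=[]
t=15-17: P4@Q0 runs 2, rem=5, I/O yield, promote→Q0. Q0=[P4] Q1=[P1,P3,P5] Q2=[]
t=17-19: P4@Q0 runs 2, rem=3, I/O yield, promote→Q0. Q0=[P4] Q1=[P1,P3,P5] Q2=[]
t=19-21: P4@Q0 runs 2, rem=1, I/O yield, promote→Q0. Q0=[P4] Q1=[P1,P3,P5] Q2=[]
t=21-22: P4@Q0 runs 1, rem=0, completes. Q0=[] Q1=[P1,P3,P5] Q2=[]
t=22-26: P1@Q1 runs 4, rem=4, quantum used, demote→Q2. Q0=[] Q1=[P3,P5] Q2=[P1]
t=26-30: P3@Q1 runs 4, rem=8, quantum used, demote→Q2. Q0=[] Q1=[P5] Q2=[P1,P3]
t=30-33: P5@Q1 runs 3, rem=0, completes. Q0=[] Q1=[] Q2=[P1,P3]
t=33-37: P1@Q2 runs 4, rem=0, completes. Q0=[] Q1=[] Q2=[P3]
t=37-45: P3@Q2 runs 8, rem=0, completes. Q0=[] Q1=[] Q2=[]

Answer: 0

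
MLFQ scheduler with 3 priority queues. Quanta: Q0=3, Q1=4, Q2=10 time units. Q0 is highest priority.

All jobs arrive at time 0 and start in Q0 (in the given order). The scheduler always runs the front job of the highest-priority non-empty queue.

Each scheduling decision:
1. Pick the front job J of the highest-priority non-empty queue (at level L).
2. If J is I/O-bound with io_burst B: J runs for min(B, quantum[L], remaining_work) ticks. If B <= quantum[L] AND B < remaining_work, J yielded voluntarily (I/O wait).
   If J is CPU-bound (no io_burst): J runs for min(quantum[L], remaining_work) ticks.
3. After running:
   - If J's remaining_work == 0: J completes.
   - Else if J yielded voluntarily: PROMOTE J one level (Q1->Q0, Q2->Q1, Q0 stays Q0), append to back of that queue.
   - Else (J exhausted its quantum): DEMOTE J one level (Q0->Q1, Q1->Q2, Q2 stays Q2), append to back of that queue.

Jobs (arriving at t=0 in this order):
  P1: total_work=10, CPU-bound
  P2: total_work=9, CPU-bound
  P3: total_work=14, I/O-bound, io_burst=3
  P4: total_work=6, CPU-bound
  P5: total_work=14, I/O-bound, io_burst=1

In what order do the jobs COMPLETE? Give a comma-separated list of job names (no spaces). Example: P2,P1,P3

Answer: P3,P5,P4,P1,P2

Derivation:
t=0-3: P1@Q0 runs 3, rem=7, quantum used, demote→Q1. Q0=[P2,P3,P4,P5] Q1=[P1] Q2=[]
t=3-6: P2@Q0 runs 3, rem=6, quantum used, demote→Q1. Q0=[P3,P4,P5] Q1=[P1,P2] Q2=[]
t=6-9: P3@Q0 runs 3, rem=11, I/O yield, promote→Q0. Q0=[P4,P5,P3] Q1=[P1,P2] Q2=[]
t=9-12: P4@Q0 runs 3, rem=3, quantum used, demote→Q1. Q0=[P5,P3] Q1=[P1,P2,P4] Q2=[]
t=12-13: P5@Q0 runs 1, rem=13, I/O yield, promote→Q0. Q0=[P3,P5] Q1=[P1,P2,P4] Q2=[]
t=13-16: P3@Q0 runs 3, rem=8, I/O yield, promote→Q0. Q0=[P5,P3] Q1=[P1,P2,P4] Q2=[]
t=16-17: P5@Q0 runs 1, rem=12, I/O yield, promote→Q0. Q0=[P3,P5] Q1=[P1,P2,P4] Q2=[]
t=17-20: P3@Q0 runs 3, rem=5, I/O yield, promote→Q0. Q0=[P5,P3] Q1=[P1,P2,P4] Q2=[]
t=20-21: P5@Q0 runs 1, rem=11, I/O yield, promote→Q0. Q0=[P3,P5] Q1=[P1,P2,P4] Q2=[]
t=21-24: P3@Q0 runs 3, rem=2, I/O yield, promote→Q0. Q0=[P5,P3] Q1=[P1,P2,P4] Q2=[]
t=24-25: P5@Q0 runs 1, rem=10, I/O yield, promote→Q0. Q0=[P3,P5] Q1=[P1,P2,P4] Q2=[]
t=25-27: P3@Q0 runs 2, rem=0, completes. Q0=[P5] Q1=[P1,P2,P4] Q2=[]
t=27-28: P5@Q0 runs 1, rem=9, I/O yield, promote→Q0. Q0=[P5] Q1=[P1,P2,P4] Q2=[]
t=28-29: P5@Q0 runs 1, rem=8, I/O yield, promote→Q0. Q0=[P5] Q1=[P1,P2,P4] Q2=[]
t=29-30: P5@Q0 runs 1, rem=7, I/O yield, promote→Q0. Q0=[P5] Q1=[P1,P2,P4] Q2=[]
t=30-31: P5@Q0 runs 1, rem=6, I/O yield, promote→Q0. Q0=[P5] Q1=[P1,P2,P4] Q2=[]
t=31-32: P5@Q0 runs 1, rem=5, I/O yield, promote→Q0. Q0=[P5] Q1=[P1,P2,P4] Q2=[]
t=32-33: P5@Q0 runs 1, rem=4, I/O yield, promote→Q0. Q0=[P5] Q1=[P1,P2,P4] Q2=[]
t=33-34: P5@Q0 runs 1, rem=3, I/O yield, promote→Q0. Q0=[P5] Q1=[P1,P2,P4] Q2=[]
t=34-35: P5@Q0 runs 1, rem=2, I/O yield, promote→Q0. Q0=[P5] Q1=[P1,P2,P4] Q2=[]
t=35-36: P5@Q0 runs 1, rem=1, I/O yield, promote→Q0. Q0=[P5] Q1=[P1,P2,P4] Q2=[]
t=36-37: P5@Q0 runs 1, rem=0, completes. Q0=[] Q1=[P1,P2,P4] Q2=[]
t=37-41: P1@Q1 runs 4, rem=3, quantum used, demote→Q2. Q0=[] Q1=[P2,P4] Q2=[P1]
t=41-45: P2@Q1 runs 4, rem=2, quantum used, demote→Q2. Q0=[] Q1=[P4] Q2=[P1,P2]
t=45-48: P4@Q1 runs 3, rem=0, completes. Q0=[] Q1=[] Q2=[P1,P2]
t=48-51: P1@Q2 runs 3, rem=0, completes. Q0=[] Q1=[] Q2=[P2]
t=51-53: P2@Q2 runs 2, rem=0, completes. Q0=[] Q1=[] Q2=[]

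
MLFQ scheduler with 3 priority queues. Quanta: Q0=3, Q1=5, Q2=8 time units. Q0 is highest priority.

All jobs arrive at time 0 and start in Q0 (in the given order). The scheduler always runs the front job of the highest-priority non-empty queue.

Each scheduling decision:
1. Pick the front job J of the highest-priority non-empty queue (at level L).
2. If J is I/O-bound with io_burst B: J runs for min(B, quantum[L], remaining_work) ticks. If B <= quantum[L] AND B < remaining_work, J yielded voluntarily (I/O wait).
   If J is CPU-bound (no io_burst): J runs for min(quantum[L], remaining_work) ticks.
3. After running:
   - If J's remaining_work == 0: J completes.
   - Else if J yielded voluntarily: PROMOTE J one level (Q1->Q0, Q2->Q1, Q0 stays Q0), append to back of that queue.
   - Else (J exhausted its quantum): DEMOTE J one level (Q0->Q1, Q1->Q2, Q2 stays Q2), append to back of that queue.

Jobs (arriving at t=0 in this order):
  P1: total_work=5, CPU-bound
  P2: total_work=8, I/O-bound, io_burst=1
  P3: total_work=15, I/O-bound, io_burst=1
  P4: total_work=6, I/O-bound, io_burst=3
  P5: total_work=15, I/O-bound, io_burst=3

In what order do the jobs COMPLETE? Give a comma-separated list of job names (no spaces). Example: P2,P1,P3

Answer: P4,P5,P2,P3,P1

Derivation:
t=0-3: P1@Q0 runs 3, rem=2, quantum used, demote→Q1. Q0=[P2,P3,P4,P5] Q1=[P1] Q2=[]
t=3-4: P2@Q0 runs 1, rem=7, I/O yield, promote→Q0. Q0=[P3,P4,P5,P2] Q1=[P1] Q2=[]
t=4-5: P3@Q0 runs 1, rem=14, I/O yield, promote→Q0. Q0=[P4,P5,P2,P3] Q1=[P1] Q2=[]
t=5-8: P4@Q0 runs 3, rem=3, I/O yield, promote→Q0. Q0=[P5,P2,P3,P4] Q1=[P1] Q2=[]
t=8-11: P5@Q0 runs 3, rem=12, I/O yield, promote→Q0. Q0=[P2,P3,P4,P5] Q1=[P1] Q2=[]
t=11-12: P2@Q0 runs 1, rem=6, I/O yield, promote→Q0. Q0=[P3,P4,P5,P2] Q1=[P1] Q2=[]
t=12-13: P3@Q0 runs 1, rem=13, I/O yield, promote→Q0. Q0=[P4,P5,P2,P3] Q1=[P1] Q2=[]
t=13-16: P4@Q0 runs 3, rem=0, completes. Q0=[P5,P2,P3] Q1=[P1] Q2=[]
t=16-19: P5@Q0 runs 3, rem=9, I/O yield, promote→Q0. Q0=[P2,P3,P5] Q1=[P1] Q2=[]
t=19-20: P2@Q0 runs 1, rem=5, I/O yield, promote→Q0. Q0=[P3,P5,P2] Q1=[P1] Q2=[]
t=20-21: P3@Q0 runs 1, rem=12, I/O yield, promote→Q0. Q0=[P5,P2,P3] Q1=[P1] Q2=[]
t=21-24: P5@Q0 runs 3, rem=6, I/O yield, promote→Q0. Q0=[P2,P3,P5] Q1=[P1] Q2=[]
t=24-25: P2@Q0 runs 1, rem=4, I/O yield, promote→Q0. Q0=[P3,P5,P2] Q1=[P1] Q2=[]
t=25-26: P3@Q0 runs 1, rem=11, I/O yield, promote→Q0. Q0=[P5,P2,P3] Q1=[P1] Q2=[]
t=26-29: P5@Q0 runs 3, rem=3, I/O yield, promote→Q0. Q0=[P2,P3,P5] Q1=[P1] Q2=[]
t=29-30: P2@Q0 runs 1, rem=3, I/O yield, promote→Q0. Q0=[P3,P5,P2] Q1=[P1] Q2=[]
t=30-31: P3@Q0 runs 1, rem=10, I/O yield, promote→Q0. Q0=[P5,P2,P3] Q1=[P1] Q2=[]
t=31-34: P5@Q0 runs 3, rem=0, completes. Q0=[P2,P3] Q1=[P1] Q2=[]
t=34-35: P2@Q0 runs 1, rem=2, I/O yield, promote→Q0. Q0=[P3,P2] Q1=[P1] Q2=[]
t=35-36: P3@Q0 runs 1, rem=9, I/O yield, promote→Q0. Q0=[P2,P3] Q1=[P1] Q2=[]
t=36-37: P2@Q0 runs 1, rem=1, I/O yield, promote→Q0. Q0=[P3,P2] Q1=[P1] Q2=[]
t=37-38: P3@Q0 runs 1, rem=8, I/O yield, promote→Q0. Q0=[P2,P3] Q1=[P1] Q2=[]
t=38-39: P2@Q0 runs 1, rem=0, completes. Q0=[P3] Q1=[P1] Q2=[]
t=39-40: P3@Q0 runs 1, rem=7, I/O yield, promote→Q0. Q0=[P3] Q1=[P1] Q2=[]
t=40-41: P3@Q0 runs 1, rem=6, I/O yield, promote→Q0. Q0=[P3] Q1=[P1] Q2=[]
t=41-42: P3@Q0 runs 1, rem=5, I/O yield, promote→Q0. Q0=[P3] Q1=[P1] Q2=[]
t=42-43: P3@Q0 runs 1, rem=4, I/O yield, promote→Q0. Q0=[P3] Q1=[P1] Q2=[]
t=43-44: P3@Q0 runs 1, rem=3, I/O yield, promote→Q0. Q0=[P3] Q1=[P1] Q2=[]
t=44-45: P3@Q0 runs 1, rem=2, I/O yield, promote→Q0. Q0=[P3] Q1=[P1] Q2=[]
t=45-46: P3@Q0 runs 1, rem=1, I/O yield, promote→Q0. Q0=[P3] Q1=[P1] Q2=[]
t=46-47: P3@Q0 runs 1, rem=0, completes. Q0=[] Q1=[P1] Q2=[]
t=47-49: P1@Q1 runs 2, rem=0, completes. Q0=[] Q1=[] Q2=[]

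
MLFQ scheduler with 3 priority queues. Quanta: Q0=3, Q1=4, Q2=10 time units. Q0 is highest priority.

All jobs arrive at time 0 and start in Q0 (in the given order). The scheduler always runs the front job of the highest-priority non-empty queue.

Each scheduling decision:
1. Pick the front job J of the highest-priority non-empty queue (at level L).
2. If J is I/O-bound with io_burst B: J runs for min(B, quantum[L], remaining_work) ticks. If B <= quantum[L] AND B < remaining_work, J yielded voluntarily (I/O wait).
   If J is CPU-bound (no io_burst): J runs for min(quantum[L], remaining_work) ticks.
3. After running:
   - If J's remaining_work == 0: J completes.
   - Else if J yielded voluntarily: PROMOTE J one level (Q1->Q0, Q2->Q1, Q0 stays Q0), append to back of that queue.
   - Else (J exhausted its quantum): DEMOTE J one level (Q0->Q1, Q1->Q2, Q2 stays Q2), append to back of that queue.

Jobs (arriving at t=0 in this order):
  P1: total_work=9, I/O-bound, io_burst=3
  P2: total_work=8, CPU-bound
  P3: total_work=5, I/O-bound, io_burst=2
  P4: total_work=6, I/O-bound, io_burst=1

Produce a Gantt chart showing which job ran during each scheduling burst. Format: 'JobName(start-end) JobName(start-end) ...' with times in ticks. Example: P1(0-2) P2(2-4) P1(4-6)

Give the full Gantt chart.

t=0-3: P1@Q0 runs 3, rem=6, I/O yield, promote→Q0. Q0=[P2,P3,P4,P1] Q1=[] Q2=[]
t=3-6: P2@Q0 runs 3, rem=5, quantum used, demote→Q1. Q0=[P3,P4,P1] Q1=[P2] Q2=[]
t=6-8: P3@Q0 runs 2, rem=3, I/O yield, promote→Q0. Q0=[P4,P1,P3] Q1=[P2] Q2=[]
t=8-9: P4@Q0 runs 1, rem=5, I/O yield, promote→Q0. Q0=[P1,P3,P4] Q1=[P2] Q2=[]
t=9-12: P1@Q0 runs 3, rem=3, I/O yield, promote→Q0. Q0=[P3,P4,P1] Q1=[P2] Q2=[]
t=12-14: P3@Q0 runs 2, rem=1, I/O yield, promote→Q0. Q0=[P4,P1,P3] Q1=[P2] Q2=[]
t=14-15: P4@Q0 runs 1, rem=4, I/O yield, promote→Q0. Q0=[P1,P3,P4] Q1=[P2] Q2=[]
t=15-18: P1@Q0 runs 3, rem=0, completes. Q0=[P3,P4] Q1=[P2] Q2=[]
t=18-19: P3@Q0 runs 1, rem=0, completes. Q0=[P4] Q1=[P2] Q2=[]
t=19-20: P4@Q0 runs 1, rem=3, I/O yield, promote→Q0. Q0=[P4] Q1=[P2] Q2=[]
t=20-21: P4@Q0 runs 1, rem=2, I/O yield, promote→Q0. Q0=[P4] Q1=[P2] Q2=[]
t=21-22: P4@Q0 runs 1, rem=1, I/O yield, promote→Q0. Q0=[P4] Q1=[P2] Q2=[]
t=22-23: P4@Q0 runs 1, rem=0, completes. Q0=[] Q1=[P2] Q2=[]
t=23-27: P2@Q1 runs 4, rem=1, quantum used, demote→Q2. Q0=[] Q1=[] Q2=[P2]
t=27-28: P2@Q2 runs 1, rem=0, completes. Q0=[] Q1=[] Q2=[]

Answer: P1(0-3) P2(3-6) P3(6-8) P4(8-9) P1(9-12) P3(12-14) P4(14-15) P1(15-18) P3(18-19) P4(19-20) P4(20-21) P4(21-22) P4(22-23) P2(23-27) P2(27-28)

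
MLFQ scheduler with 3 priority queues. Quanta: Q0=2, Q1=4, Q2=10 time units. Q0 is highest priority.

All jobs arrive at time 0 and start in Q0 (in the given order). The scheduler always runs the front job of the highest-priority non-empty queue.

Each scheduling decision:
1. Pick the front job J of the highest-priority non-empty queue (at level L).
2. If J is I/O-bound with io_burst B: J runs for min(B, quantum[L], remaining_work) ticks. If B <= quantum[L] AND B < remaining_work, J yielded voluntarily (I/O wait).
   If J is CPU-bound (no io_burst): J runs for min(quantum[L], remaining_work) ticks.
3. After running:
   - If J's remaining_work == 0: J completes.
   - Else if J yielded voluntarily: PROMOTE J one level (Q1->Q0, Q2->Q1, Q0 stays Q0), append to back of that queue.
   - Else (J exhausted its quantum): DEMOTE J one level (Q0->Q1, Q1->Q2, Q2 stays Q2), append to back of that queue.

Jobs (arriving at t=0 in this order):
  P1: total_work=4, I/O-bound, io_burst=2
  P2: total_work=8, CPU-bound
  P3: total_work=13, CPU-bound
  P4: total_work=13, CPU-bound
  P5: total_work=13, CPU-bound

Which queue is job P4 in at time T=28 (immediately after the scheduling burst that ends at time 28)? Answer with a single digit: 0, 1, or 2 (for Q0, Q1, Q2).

Answer: 2

Derivation:
t=0-2: P1@Q0 runs 2, rem=2, I/O yield, promote→Q0. Q0=[P2,P3,P4,P5,P1] Q1=[] Q2=[]
t=2-4: P2@Q0 runs 2, rem=6, quantum used, demote→Q1. Q0=[P3,P4,P5,P1] Q1=[P2] Q2=[]
t=4-6: P3@Q0 runs 2, rem=11, quantum used, demote→Q1. Q0=[P4,P5,P1] Q1=[P2,P3] Q2=[]
t=6-8: P4@Q0 runs 2, rem=11, quantum used, demote→Q1. Q0=[P5,P1] Q1=[P2,P3,P4] Q2=[]
t=8-10: P5@Q0 runs 2, rem=11, quantum used, demote→Q1. Q0=[P1] Q1=[P2,P3,P4,P5] Q2=[]
t=10-12: P1@Q0 runs 2, rem=0, completes. Q0=[] Q1=[P2,P3,P4,P5] Q2=[]
t=12-16: P2@Q1 runs 4, rem=2, quantum used, demote→Q2. Q0=[] Q1=[P3,P4,P5] Q2=[P2]
t=16-20: P3@Q1 runs 4, rem=7, quantum used, demote→Q2. Q0=[] Q1=[P4,P5] Q2=[P2,P3]
t=20-24: P4@Q1 runs 4, rem=7, quantum used, demote→Q2. Q0=[] Q1=[P5] Q2=[P2,P3,P4]
t=24-28: P5@Q1 runs 4, rem=7, quantum used, demote→Q2. Q0=[] Q1=[] Q2=[P2,P3,P4,P5]
t=28-30: P2@Q2 runs 2, rem=0, completes. Q0=[] Q1=[] Q2=[P3,P4,P5]
t=30-37: P3@Q2 runs 7, rem=0, completes. Q0=[] Q1=[] Q2=[P4,P5]
t=37-44: P4@Q2 runs 7, rem=0, completes. Q0=[] Q1=[] Q2=[P5]
t=44-51: P5@Q2 runs 7, rem=0, completes. Q0=[] Q1=[] Q2=[]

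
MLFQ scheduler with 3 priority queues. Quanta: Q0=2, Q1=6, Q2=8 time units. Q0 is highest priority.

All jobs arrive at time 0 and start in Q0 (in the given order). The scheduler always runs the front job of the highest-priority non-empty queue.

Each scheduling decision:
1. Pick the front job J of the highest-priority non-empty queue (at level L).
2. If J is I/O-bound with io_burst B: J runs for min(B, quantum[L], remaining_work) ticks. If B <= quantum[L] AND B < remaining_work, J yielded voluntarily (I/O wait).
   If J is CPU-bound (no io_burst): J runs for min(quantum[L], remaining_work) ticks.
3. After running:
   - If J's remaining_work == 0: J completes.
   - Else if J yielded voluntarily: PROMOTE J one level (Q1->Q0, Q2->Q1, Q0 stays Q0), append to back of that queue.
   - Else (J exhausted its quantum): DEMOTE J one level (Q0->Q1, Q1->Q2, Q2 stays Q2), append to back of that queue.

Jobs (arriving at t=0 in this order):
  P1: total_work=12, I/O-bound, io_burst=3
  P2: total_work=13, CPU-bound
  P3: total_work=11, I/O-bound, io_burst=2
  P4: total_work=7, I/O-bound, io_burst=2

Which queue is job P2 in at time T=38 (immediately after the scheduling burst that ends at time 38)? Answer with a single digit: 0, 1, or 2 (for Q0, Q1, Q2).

Answer: 2

Derivation:
t=0-2: P1@Q0 runs 2, rem=10, quantum used, demote→Q1. Q0=[P2,P3,P4] Q1=[P1] Q2=[]
t=2-4: P2@Q0 runs 2, rem=11, quantum used, demote→Q1. Q0=[P3,P4] Q1=[P1,P2] Q2=[]
t=4-6: P3@Q0 runs 2, rem=9, I/O yield, promote→Q0. Q0=[P4,P3] Q1=[P1,P2] Q2=[]
t=6-8: P4@Q0 runs 2, rem=5, I/O yield, promote→Q0. Q0=[P3,P4] Q1=[P1,P2] Q2=[]
t=8-10: P3@Q0 runs 2, rem=7, I/O yield, promote→Q0. Q0=[P4,P3] Q1=[P1,P2] Q2=[]
t=10-12: P4@Q0 runs 2, rem=3, I/O yield, promote→Q0. Q0=[P3,P4] Q1=[P1,P2] Q2=[]
t=12-14: P3@Q0 runs 2, rem=5, I/O yield, promote→Q0. Q0=[P4,P3] Q1=[P1,P2] Q2=[]
t=14-16: P4@Q0 runs 2, rem=1, I/O yield, promote→Q0. Q0=[P3,P4] Q1=[P1,P2] Q2=[]
t=16-18: P3@Q0 runs 2, rem=3, I/O yield, promote→Q0. Q0=[P4,P3] Q1=[P1,P2] Q2=[]
t=18-19: P4@Q0 runs 1, rem=0, completes. Q0=[P3] Q1=[P1,P2] Q2=[]
t=19-21: P3@Q0 runs 2, rem=1, I/O yield, promote→Q0. Q0=[P3] Q1=[P1,P2] Q2=[]
t=21-22: P3@Q0 runs 1, rem=0, completes. Q0=[] Q1=[P1,P2] Q2=[]
t=22-25: P1@Q1 runs 3, rem=7, I/O yield, promote→Q0. Q0=[P1] Q1=[P2] Q2=[]
t=25-27: P1@Q0 runs 2, rem=5, quantum used, demote→Q1. Q0=[] Q1=[P2,P1] Q2=[]
t=27-33: P2@Q1 runs 6, rem=5, quantum used, demote→Q2. Q0=[] Q1=[P1] Q2=[P2]
t=33-36: P1@Q1 runs 3, rem=2, I/O yield, promote→Q0. Q0=[P1] Q1=[] Q2=[P2]
t=36-38: P1@Q0 runs 2, rem=0, completes. Q0=[] Q1=[] Q2=[P2]
t=38-43: P2@Q2 runs 5, rem=0, completes. Q0=[] Q1=[] Q2=[]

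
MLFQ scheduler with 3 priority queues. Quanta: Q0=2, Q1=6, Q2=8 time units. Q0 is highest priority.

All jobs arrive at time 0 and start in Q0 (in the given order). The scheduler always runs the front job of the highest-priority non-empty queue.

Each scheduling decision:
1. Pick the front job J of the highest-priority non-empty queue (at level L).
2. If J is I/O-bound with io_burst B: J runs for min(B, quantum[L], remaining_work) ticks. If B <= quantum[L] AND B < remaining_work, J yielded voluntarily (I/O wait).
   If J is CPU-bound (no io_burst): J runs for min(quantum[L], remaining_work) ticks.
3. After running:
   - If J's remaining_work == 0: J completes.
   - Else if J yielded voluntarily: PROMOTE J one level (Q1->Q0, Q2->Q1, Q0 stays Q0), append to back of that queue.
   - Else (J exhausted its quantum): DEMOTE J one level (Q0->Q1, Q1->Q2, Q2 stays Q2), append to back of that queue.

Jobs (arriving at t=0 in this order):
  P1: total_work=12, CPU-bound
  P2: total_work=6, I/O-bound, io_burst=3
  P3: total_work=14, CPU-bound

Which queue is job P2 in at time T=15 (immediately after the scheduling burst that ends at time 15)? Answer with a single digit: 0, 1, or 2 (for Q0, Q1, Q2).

t=0-2: P1@Q0 runs 2, rem=10, quantum used, demote→Q1. Q0=[P2,P3] Q1=[P1] Q2=[]
t=2-4: P2@Q0 runs 2, rem=4, quantum used, demote→Q1. Q0=[P3] Q1=[P1,P2] Q2=[]
t=4-6: P3@Q0 runs 2, rem=12, quantum used, demote→Q1. Q0=[] Q1=[P1,P2,P3] Q2=[]
t=6-12: P1@Q1 runs 6, rem=4, quantum used, demote→Q2. Q0=[] Q1=[P2,P3] Q2=[P1]
t=12-15: P2@Q1 runs 3, rem=1, I/O yield, promote→Q0. Q0=[P2] Q1=[P3] Q2=[P1]
t=15-16: P2@Q0 runs 1, rem=0, completes. Q0=[] Q1=[P3] Q2=[P1]
t=16-22: P3@Q1 runs 6, rem=6, quantum used, demote→Q2. Q0=[] Q1=[] Q2=[P1,P3]
t=22-26: P1@Q2 runs 4, rem=0, completes. Q0=[] Q1=[] Q2=[P3]
t=26-32: P3@Q2 runs 6, rem=0, completes. Q0=[] Q1=[] Q2=[]

Answer: 0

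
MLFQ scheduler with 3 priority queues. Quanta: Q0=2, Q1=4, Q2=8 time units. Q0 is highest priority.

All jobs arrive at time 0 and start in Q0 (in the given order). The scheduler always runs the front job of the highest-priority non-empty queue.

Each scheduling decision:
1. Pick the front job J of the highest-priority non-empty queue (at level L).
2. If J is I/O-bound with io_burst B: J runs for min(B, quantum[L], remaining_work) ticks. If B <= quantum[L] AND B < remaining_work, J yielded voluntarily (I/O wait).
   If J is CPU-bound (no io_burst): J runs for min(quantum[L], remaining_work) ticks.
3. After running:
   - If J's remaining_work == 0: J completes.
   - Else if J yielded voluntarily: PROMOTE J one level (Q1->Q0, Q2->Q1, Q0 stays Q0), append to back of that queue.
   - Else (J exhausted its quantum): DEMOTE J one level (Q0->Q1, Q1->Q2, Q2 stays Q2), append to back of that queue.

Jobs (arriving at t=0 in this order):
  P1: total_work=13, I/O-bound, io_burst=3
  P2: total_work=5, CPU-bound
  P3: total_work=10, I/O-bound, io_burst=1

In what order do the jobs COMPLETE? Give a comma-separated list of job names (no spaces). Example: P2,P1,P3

t=0-2: P1@Q0 runs 2, rem=11, quantum used, demote→Q1. Q0=[P2,P3] Q1=[P1] Q2=[]
t=2-4: P2@Q0 runs 2, rem=3, quantum used, demote→Q1. Q0=[P3] Q1=[P1,P2] Q2=[]
t=4-5: P3@Q0 runs 1, rem=9, I/O yield, promote→Q0. Q0=[P3] Q1=[P1,P2] Q2=[]
t=5-6: P3@Q0 runs 1, rem=8, I/O yield, promote→Q0. Q0=[P3] Q1=[P1,P2] Q2=[]
t=6-7: P3@Q0 runs 1, rem=7, I/O yield, promote→Q0. Q0=[P3] Q1=[P1,P2] Q2=[]
t=7-8: P3@Q0 runs 1, rem=6, I/O yield, promote→Q0. Q0=[P3] Q1=[P1,P2] Q2=[]
t=8-9: P3@Q0 runs 1, rem=5, I/O yield, promote→Q0. Q0=[P3] Q1=[P1,P2] Q2=[]
t=9-10: P3@Q0 runs 1, rem=4, I/O yield, promote→Q0. Q0=[P3] Q1=[P1,P2] Q2=[]
t=10-11: P3@Q0 runs 1, rem=3, I/O yield, promote→Q0. Q0=[P3] Q1=[P1,P2] Q2=[]
t=11-12: P3@Q0 runs 1, rem=2, I/O yield, promote→Q0. Q0=[P3] Q1=[P1,P2] Q2=[]
t=12-13: P3@Q0 runs 1, rem=1, I/O yield, promote→Q0. Q0=[P3] Q1=[P1,P2] Q2=[]
t=13-14: P3@Q0 runs 1, rem=0, completes. Q0=[] Q1=[P1,P2] Q2=[]
t=14-17: P1@Q1 runs 3, rem=8, I/O yield, promote→Q0. Q0=[P1] Q1=[P2] Q2=[]
t=17-19: P1@Q0 runs 2, rem=6, quantum used, demote→Q1. Q0=[] Q1=[P2,P1] Q2=[]
t=19-22: P2@Q1 runs 3, rem=0, completes. Q0=[] Q1=[P1] Q2=[]
t=22-25: P1@Q1 runs 3, rem=3, I/O yield, promote→Q0. Q0=[P1] Q1=[] Q2=[]
t=25-27: P1@Q0 runs 2, rem=1, quantum used, demote→Q1. Q0=[] Q1=[P1] Q2=[]
t=27-28: P1@Q1 runs 1, rem=0, completes. Q0=[] Q1=[] Q2=[]

Answer: P3,P2,P1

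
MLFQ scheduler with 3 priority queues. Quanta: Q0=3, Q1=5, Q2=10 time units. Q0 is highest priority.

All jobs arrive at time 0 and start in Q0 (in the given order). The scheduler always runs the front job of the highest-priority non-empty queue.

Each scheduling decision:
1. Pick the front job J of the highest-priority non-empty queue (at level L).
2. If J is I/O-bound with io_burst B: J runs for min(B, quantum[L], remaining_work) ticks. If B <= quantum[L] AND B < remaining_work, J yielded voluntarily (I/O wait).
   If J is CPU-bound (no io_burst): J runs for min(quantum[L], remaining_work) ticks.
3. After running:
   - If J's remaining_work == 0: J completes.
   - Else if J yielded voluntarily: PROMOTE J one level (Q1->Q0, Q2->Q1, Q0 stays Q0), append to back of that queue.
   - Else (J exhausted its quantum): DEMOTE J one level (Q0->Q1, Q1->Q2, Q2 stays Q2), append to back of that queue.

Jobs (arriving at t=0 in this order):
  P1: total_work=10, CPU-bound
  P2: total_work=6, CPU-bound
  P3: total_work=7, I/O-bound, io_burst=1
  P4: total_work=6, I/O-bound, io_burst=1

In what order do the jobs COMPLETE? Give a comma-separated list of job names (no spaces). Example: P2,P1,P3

Answer: P4,P3,P2,P1

Derivation:
t=0-3: P1@Q0 runs 3, rem=7, quantum used, demote→Q1. Q0=[P2,P3,P4] Q1=[P1] Q2=[]
t=3-6: P2@Q0 runs 3, rem=3, quantum used, demote→Q1. Q0=[P3,P4] Q1=[P1,P2] Q2=[]
t=6-7: P3@Q0 runs 1, rem=6, I/O yield, promote→Q0. Q0=[P4,P3] Q1=[P1,P2] Q2=[]
t=7-8: P4@Q0 runs 1, rem=5, I/O yield, promote→Q0. Q0=[P3,P4] Q1=[P1,P2] Q2=[]
t=8-9: P3@Q0 runs 1, rem=5, I/O yield, promote→Q0. Q0=[P4,P3] Q1=[P1,P2] Q2=[]
t=9-10: P4@Q0 runs 1, rem=4, I/O yield, promote→Q0. Q0=[P3,P4] Q1=[P1,P2] Q2=[]
t=10-11: P3@Q0 runs 1, rem=4, I/O yield, promote→Q0. Q0=[P4,P3] Q1=[P1,P2] Q2=[]
t=11-12: P4@Q0 runs 1, rem=3, I/O yield, promote→Q0. Q0=[P3,P4] Q1=[P1,P2] Q2=[]
t=12-13: P3@Q0 runs 1, rem=3, I/O yield, promote→Q0. Q0=[P4,P3] Q1=[P1,P2] Q2=[]
t=13-14: P4@Q0 runs 1, rem=2, I/O yield, promote→Q0. Q0=[P3,P4] Q1=[P1,P2] Q2=[]
t=14-15: P3@Q0 runs 1, rem=2, I/O yield, promote→Q0. Q0=[P4,P3] Q1=[P1,P2] Q2=[]
t=15-16: P4@Q0 runs 1, rem=1, I/O yield, promote→Q0. Q0=[P3,P4] Q1=[P1,P2] Q2=[]
t=16-17: P3@Q0 runs 1, rem=1, I/O yield, promote→Q0. Q0=[P4,P3] Q1=[P1,P2] Q2=[]
t=17-18: P4@Q0 runs 1, rem=0, completes. Q0=[P3] Q1=[P1,P2] Q2=[]
t=18-19: P3@Q0 runs 1, rem=0, completes. Q0=[] Q1=[P1,P2] Q2=[]
t=19-24: P1@Q1 runs 5, rem=2, quantum used, demote→Q2. Q0=[] Q1=[P2] Q2=[P1]
t=24-27: P2@Q1 runs 3, rem=0, completes. Q0=[] Q1=[] Q2=[P1]
t=27-29: P1@Q2 runs 2, rem=0, completes. Q0=[] Q1=[] Q2=[]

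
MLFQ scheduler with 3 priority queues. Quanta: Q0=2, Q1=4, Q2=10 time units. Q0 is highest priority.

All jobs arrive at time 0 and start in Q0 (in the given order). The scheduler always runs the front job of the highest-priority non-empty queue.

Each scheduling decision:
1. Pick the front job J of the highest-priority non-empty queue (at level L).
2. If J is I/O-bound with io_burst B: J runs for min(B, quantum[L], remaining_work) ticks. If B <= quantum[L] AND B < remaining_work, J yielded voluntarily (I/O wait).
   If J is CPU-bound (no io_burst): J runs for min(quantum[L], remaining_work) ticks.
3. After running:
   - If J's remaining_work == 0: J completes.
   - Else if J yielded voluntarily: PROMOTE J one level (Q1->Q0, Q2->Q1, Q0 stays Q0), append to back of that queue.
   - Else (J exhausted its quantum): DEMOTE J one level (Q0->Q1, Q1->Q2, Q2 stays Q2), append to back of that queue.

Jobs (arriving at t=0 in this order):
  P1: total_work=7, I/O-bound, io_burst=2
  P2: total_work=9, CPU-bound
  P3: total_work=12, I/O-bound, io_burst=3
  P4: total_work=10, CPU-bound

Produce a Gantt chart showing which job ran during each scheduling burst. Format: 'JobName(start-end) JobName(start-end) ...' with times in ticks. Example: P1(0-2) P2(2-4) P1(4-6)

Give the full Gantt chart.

Answer: P1(0-2) P2(2-4) P3(4-6) P4(6-8) P1(8-10) P1(10-12) P1(12-13) P2(13-17) P3(17-20) P3(20-22) P4(22-26) P3(26-29) P3(29-31) P2(31-34) P4(34-38)

Derivation:
t=0-2: P1@Q0 runs 2, rem=5, I/O yield, promote→Q0. Q0=[P2,P3,P4,P1] Q1=[] Q2=[]
t=2-4: P2@Q0 runs 2, rem=7, quantum used, demote→Q1. Q0=[P3,P4,P1] Q1=[P2] Q2=[]
t=4-6: P3@Q0 runs 2, rem=10, quantum used, demote→Q1. Q0=[P4,P1] Q1=[P2,P3] Q2=[]
t=6-8: P4@Q0 runs 2, rem=8, quantum used, demote→Q1. Q0=[P1] Q1=[P2,P3,P4] Q2=[]
t=8-10: P1@Q0 runs 2, rem=3, I/O yield, promote→Q0. Q0=[P1] Q1=[P2,P3,P4] Q2=[]
t=10-12: P1@Q0 runs 2, rem=1, I/O yield, promote→Q0. Q0=[P1] Q1=[P2,P3,P4] Q2=[]
t=12-13: P1@Q0 runs 1, rem=0, completes. Q0=[] Q1=[P2,P3,P4] Q2=[]
t=13-17: P2@Q1 runs 4, rem=3, quantum used, demote→Q2. Q0=[] Q1=[P3,P4] Q2=[P2]
t=17-20: P3@Q1 runs 3, rem=7, I/O yield, promote→Q0. Q0=[P3] Q1=[P4] Q2=[P2]
t=20-22: P3@Q0 runs 2, rem=5, quantum used, demote→Q1. Q0=[] Q1=[P4,P3] Q2=[P2]
t=22-26: P4@Q1 runs 4, rem=4, quantum used, demote→Q2. Q0=[] Q1=[P3] Q2=[P2,P4]
t=26-29: P3@Q1 runs 3, rem=2, I/O yield, promote→Q0. Q0=[P3] Q1=[] Q2=[P2,P4]
t=29-31: P3@Q0 runs 2, rem=0, completes. Q0=[] Q1=[] Q2=[P2,P4]
t=31-34: P2@Q2 runs 3, rem=0, completes. Q0=[] Q1=[] Q2=[P4]
t=34-38: P4@Q2 runs 4, rem=0, completes. Q0=[] Q1=[] Q2=[]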